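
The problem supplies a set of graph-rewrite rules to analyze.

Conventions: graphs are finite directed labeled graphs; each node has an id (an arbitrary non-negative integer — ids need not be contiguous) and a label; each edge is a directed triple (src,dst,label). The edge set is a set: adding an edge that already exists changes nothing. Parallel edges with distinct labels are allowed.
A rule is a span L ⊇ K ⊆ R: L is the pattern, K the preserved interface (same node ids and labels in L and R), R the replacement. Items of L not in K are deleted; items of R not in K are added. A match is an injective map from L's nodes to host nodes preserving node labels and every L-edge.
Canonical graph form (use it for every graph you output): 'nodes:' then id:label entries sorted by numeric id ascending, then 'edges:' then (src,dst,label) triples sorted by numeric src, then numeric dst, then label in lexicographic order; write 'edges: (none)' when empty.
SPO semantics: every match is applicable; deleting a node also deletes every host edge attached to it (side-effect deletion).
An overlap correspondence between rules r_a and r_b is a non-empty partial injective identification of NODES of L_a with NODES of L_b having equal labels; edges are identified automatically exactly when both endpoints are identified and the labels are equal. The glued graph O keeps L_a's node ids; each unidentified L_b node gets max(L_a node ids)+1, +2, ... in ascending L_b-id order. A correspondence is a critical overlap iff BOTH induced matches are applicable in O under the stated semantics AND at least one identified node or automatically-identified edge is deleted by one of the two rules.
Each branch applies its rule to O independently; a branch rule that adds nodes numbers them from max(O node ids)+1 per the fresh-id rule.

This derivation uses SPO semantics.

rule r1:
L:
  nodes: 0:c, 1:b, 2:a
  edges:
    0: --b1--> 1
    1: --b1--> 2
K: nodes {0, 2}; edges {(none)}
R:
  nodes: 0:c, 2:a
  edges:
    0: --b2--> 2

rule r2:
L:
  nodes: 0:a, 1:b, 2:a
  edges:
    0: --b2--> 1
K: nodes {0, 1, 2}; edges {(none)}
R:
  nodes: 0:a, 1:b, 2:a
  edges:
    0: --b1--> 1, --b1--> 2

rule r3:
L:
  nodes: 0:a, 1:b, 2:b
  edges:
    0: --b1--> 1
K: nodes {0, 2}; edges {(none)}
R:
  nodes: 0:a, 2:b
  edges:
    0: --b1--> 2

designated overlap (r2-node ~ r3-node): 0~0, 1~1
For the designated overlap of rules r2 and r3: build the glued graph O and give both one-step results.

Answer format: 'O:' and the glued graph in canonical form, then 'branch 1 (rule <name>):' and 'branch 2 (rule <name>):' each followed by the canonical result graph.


O:
nodes: 0:a, 1:b, 2:a, 3:b
edges: (0,1,b1); (0,1,b2)
branch 1 (rule r2):
nodes: 0:a, 1:b, 2:a, 3:b
edges: (0,1,b1); (0,2,b1)
branch 2 (rule r3):
nodes: 0:a, 2:a, 3:b
edges: (0,3,b1)


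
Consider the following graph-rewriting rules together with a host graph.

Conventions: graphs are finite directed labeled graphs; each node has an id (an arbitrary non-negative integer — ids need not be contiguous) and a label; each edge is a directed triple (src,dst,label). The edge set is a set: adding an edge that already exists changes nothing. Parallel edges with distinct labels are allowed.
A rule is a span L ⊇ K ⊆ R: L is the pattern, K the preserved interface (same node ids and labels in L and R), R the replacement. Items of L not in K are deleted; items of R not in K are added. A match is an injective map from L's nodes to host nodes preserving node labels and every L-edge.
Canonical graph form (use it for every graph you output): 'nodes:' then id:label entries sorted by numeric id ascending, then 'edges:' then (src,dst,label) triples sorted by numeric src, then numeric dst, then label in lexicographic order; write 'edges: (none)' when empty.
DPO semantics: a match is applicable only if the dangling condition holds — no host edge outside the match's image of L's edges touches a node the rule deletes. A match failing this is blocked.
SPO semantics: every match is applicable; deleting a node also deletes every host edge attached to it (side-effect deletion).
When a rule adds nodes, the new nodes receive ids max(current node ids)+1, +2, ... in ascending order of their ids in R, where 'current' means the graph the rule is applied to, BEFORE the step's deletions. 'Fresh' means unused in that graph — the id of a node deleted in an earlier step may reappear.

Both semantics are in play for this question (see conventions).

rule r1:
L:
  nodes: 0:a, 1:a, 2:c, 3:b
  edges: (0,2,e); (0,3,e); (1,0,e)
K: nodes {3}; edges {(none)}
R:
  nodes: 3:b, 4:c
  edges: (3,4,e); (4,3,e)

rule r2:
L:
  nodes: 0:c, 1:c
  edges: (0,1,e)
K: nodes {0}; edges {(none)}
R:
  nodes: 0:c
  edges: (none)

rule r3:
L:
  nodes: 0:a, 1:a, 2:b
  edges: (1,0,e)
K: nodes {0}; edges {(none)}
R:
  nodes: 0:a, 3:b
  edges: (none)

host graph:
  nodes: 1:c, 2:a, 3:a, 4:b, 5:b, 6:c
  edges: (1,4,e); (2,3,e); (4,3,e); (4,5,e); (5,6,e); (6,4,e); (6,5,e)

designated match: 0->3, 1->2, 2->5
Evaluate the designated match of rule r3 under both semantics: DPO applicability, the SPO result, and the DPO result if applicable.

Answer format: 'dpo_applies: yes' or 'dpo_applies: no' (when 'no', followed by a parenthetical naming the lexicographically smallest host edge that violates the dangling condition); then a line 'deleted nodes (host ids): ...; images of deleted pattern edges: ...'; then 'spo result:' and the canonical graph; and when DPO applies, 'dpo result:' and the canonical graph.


dpo_applies: no
(the rule deletes node 5, which keeps host edge (4,5,e) outside the match image — the dangling condition fails, DPO blocks; SPO proceeds and side-deletes such edges)
deleted nodes (host ids): 2, 5; images of deleted pattern edges: (2,3,e)
spo result:
nodes: 1:c, 3:a, 4:b, 6:c, 7:b
edges: (1,4,e); (4,3,e); (6,4,e)


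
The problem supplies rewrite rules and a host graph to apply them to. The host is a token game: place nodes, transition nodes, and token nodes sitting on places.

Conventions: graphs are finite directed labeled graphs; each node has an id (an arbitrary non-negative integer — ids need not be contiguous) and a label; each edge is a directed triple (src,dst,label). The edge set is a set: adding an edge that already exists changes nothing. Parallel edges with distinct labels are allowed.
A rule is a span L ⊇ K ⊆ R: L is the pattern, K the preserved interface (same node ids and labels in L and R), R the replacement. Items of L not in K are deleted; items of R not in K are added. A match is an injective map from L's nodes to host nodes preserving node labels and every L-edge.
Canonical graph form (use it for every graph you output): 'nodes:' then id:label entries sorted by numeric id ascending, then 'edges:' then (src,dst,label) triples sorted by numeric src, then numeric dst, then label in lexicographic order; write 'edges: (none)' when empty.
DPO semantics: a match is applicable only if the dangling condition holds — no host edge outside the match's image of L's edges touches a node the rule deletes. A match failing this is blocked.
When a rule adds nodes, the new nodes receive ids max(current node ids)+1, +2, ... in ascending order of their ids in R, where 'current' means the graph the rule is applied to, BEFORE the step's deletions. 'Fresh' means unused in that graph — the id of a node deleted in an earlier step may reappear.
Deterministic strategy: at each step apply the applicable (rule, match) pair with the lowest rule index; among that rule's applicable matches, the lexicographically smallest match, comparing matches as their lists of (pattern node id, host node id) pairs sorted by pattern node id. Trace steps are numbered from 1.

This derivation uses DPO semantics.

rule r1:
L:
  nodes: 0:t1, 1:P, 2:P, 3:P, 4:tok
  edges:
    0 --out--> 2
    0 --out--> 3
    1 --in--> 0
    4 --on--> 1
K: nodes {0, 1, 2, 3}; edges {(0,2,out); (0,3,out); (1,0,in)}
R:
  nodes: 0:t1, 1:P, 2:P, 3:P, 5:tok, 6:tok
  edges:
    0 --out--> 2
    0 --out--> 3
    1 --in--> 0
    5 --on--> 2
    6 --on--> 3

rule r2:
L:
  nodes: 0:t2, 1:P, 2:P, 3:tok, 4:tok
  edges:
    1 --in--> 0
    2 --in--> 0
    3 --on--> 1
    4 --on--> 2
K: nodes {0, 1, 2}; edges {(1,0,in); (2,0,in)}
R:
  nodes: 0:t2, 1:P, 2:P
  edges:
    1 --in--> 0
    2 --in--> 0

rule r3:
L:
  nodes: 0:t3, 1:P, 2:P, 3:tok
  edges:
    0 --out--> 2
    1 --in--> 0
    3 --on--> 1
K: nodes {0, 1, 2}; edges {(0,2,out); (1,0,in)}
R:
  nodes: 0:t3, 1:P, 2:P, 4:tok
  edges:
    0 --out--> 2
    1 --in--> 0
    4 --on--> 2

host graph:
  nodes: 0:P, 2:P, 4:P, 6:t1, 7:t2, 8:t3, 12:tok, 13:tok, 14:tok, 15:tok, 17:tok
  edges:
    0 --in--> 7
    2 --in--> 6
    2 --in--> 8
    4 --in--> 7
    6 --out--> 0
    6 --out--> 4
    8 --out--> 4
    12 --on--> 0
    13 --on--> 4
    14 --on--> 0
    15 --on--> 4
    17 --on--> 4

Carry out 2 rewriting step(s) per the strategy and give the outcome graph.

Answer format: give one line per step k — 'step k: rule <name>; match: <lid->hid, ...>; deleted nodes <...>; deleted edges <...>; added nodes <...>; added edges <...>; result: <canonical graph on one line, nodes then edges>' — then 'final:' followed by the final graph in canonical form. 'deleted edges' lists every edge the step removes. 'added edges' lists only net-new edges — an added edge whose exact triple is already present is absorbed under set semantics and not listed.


step 1: rule r2; match: 0->7, 1->0, 2->4, 3->12, 4->13; deleted nodes 12, 13; deleted edges (12,0,on); (13,4,on); added nodes (none); added edges (none); result: nodes: 0:P, 2:P, 4:P, 6:t1, 7:t2, 8:t3, 14:tok, 15:tok, 17:tok edges: (0,7,in); (2,6,in); (2,8,in); (4,7,in); (6,0,out); (6,4,out); (8,4,out); (14,0,on); (15,4,on); (17,4,on)
step 2: rule r2; match: 0->7, 1->0, 2->4, 3->14, 4->15; deleted nodes 14, 15; deleted edges (14,0,on); (15,4,on); added nodes (none); added edges (none); result: nodes: 0:P, 2:P, 4:P, 6:t1, 7:t2, 8:t3, 17:tok edges: (0,7,in); (2,6,in); (2,8,in); (4,7,in); (6,0,out); (6,4,out); (8,4,out); (17,4,on)
final:
nodes: 0:P, 2:P, 4:P, 6:t1, 7:t2, 8:t3, 17:tok
edges: (0,7,in); (2,6,in); (2,8,in); (4,7,in); (6,0,out); (6,4,out); (8,4,out); (17,4,on)


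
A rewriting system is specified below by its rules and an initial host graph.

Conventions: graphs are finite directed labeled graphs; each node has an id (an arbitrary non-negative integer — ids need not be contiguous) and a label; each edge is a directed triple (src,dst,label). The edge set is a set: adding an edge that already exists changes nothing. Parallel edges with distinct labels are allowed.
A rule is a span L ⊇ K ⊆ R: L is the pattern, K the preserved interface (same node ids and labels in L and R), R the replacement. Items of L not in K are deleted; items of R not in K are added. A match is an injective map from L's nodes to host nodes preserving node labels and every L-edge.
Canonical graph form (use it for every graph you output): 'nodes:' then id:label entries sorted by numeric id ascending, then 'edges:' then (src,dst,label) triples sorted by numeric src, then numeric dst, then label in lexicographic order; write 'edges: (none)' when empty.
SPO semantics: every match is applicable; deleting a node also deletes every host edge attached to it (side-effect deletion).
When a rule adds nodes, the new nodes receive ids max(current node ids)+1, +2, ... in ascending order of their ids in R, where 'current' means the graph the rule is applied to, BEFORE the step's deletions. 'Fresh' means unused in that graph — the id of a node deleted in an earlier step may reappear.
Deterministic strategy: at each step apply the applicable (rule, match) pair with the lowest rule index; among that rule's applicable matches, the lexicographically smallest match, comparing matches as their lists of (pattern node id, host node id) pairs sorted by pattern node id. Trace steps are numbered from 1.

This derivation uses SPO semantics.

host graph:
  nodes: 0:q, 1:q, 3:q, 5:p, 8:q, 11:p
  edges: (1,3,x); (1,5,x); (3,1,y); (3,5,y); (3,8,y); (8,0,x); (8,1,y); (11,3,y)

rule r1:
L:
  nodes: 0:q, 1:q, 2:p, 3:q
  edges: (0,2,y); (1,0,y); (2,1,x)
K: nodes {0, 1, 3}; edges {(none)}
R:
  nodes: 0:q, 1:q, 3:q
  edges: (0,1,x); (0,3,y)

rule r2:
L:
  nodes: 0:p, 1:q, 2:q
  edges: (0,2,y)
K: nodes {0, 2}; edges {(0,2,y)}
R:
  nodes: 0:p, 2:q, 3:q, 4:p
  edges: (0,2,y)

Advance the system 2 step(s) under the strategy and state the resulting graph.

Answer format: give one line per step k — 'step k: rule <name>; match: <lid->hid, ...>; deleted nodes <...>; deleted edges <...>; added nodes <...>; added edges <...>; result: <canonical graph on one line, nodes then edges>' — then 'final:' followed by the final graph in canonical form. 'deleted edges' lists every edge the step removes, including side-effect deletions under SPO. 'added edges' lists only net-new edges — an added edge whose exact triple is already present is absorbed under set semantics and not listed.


step 1: rule r2; match: 0->11, 1->0, 2->3; deleted nodes 0; deleted edges (8,0,x); added nodes 12, 13; added edges (none); result: nodes: 1:q, 3:q, 5:p, 8:q, 11:p, 12:q, 13:p edges: (1,3,x); (1,5,x); (3,1,y); (3,5,y); (3,8,y); (8,1,y); (11,3,y)
step 2: rule r2; match: 0->11, 1->1, 2->3; deleted nodes 1; deleted edges (1,3,x); (1,5,x); (3,1,y); (8,1,y); added nodes 14, 15; added edges (none); result: nodes: 3:q, 5:p, 8:q, 11:p, 12:q, 13:p, 14:q, 15:p edges: (3,5,y); (3,8,y); (11,3,y)
final:
nodes: 3:q, 5:p, 8:q, 11:p, 12:q, 13:p, 14:q, 15:p
edges: (3,5,y); (3,8,y); (11,3,y)


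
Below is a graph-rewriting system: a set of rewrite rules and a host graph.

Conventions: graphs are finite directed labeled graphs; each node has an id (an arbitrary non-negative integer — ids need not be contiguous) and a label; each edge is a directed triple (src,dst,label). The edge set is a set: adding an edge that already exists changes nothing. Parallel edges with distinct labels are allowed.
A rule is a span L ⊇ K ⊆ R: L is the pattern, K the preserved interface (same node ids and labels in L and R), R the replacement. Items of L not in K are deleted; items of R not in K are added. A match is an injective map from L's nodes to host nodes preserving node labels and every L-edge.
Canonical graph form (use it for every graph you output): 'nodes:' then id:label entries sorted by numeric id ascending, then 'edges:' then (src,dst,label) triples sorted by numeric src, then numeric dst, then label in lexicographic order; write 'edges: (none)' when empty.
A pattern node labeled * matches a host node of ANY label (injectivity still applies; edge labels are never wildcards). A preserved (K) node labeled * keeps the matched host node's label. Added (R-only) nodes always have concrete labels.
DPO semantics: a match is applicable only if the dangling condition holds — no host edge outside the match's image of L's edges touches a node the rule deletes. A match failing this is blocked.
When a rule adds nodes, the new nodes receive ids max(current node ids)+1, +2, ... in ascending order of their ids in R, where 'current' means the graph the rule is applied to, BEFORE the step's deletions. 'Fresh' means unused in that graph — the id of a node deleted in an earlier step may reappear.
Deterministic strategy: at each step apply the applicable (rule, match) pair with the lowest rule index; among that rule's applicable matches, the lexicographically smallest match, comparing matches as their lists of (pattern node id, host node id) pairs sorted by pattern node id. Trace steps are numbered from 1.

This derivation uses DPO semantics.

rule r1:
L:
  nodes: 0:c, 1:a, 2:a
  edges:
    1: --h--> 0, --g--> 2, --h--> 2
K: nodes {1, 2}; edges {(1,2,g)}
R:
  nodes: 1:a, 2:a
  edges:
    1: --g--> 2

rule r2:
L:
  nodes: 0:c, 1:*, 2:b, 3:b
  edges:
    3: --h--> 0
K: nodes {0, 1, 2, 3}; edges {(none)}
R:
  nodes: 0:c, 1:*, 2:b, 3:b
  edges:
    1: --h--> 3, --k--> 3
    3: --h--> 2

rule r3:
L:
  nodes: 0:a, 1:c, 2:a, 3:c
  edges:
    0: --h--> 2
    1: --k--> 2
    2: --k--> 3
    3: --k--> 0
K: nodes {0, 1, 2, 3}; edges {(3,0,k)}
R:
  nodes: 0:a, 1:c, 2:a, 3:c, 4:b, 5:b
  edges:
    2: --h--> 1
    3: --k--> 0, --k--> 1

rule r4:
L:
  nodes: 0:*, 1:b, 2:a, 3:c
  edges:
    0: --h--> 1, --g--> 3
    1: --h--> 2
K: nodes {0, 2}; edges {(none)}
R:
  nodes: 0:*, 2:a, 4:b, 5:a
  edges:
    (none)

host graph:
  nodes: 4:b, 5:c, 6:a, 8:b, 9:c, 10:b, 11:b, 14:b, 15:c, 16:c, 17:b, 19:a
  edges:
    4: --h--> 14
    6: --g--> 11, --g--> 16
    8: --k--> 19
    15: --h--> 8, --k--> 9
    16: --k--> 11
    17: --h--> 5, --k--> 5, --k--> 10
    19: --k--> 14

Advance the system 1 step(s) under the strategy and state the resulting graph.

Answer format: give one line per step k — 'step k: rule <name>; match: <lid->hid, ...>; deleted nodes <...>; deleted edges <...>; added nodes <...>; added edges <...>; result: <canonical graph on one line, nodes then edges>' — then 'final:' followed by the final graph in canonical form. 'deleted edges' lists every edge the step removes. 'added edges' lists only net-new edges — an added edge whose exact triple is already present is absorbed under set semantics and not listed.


step 1: rule r2; match: 0->5, 1->4, 2->8, 3->17; deleted nodes (none); deleted edges (17,5,h); added nodes (none); added edges (4,17,h); (4,17,k); (17,8,h); result: nodes: 4:b, 5:c, 6:a, 8:b, 9:c, 10:b, 11:b, 14:b, 15:c, 16:c, 17:b, 19:a edges: (4,14,h); (4,17,h); (4,17,k); (6,11,g); (6,16,g); (8,19,k); (15,8,h); (15,9,k); (16,11,k); (17,5,k); (17,8,h); (17,10,k); (19,14,k)
final:
nodes: 4:b, 5:c, 6:a, 8:b, 9:c, 10:b, 11:b, 14:b, 15:c, 16:c, 17:b, 19:a
edges: (4,14,h); (4,17,h); (4,17,k); (6,11,g); (6,16,g); (8,19,k); (15,8,h); (15,9,k); (16,11,k); (17,5,k); (17,8,h); (17,10,k); (19,14,k)


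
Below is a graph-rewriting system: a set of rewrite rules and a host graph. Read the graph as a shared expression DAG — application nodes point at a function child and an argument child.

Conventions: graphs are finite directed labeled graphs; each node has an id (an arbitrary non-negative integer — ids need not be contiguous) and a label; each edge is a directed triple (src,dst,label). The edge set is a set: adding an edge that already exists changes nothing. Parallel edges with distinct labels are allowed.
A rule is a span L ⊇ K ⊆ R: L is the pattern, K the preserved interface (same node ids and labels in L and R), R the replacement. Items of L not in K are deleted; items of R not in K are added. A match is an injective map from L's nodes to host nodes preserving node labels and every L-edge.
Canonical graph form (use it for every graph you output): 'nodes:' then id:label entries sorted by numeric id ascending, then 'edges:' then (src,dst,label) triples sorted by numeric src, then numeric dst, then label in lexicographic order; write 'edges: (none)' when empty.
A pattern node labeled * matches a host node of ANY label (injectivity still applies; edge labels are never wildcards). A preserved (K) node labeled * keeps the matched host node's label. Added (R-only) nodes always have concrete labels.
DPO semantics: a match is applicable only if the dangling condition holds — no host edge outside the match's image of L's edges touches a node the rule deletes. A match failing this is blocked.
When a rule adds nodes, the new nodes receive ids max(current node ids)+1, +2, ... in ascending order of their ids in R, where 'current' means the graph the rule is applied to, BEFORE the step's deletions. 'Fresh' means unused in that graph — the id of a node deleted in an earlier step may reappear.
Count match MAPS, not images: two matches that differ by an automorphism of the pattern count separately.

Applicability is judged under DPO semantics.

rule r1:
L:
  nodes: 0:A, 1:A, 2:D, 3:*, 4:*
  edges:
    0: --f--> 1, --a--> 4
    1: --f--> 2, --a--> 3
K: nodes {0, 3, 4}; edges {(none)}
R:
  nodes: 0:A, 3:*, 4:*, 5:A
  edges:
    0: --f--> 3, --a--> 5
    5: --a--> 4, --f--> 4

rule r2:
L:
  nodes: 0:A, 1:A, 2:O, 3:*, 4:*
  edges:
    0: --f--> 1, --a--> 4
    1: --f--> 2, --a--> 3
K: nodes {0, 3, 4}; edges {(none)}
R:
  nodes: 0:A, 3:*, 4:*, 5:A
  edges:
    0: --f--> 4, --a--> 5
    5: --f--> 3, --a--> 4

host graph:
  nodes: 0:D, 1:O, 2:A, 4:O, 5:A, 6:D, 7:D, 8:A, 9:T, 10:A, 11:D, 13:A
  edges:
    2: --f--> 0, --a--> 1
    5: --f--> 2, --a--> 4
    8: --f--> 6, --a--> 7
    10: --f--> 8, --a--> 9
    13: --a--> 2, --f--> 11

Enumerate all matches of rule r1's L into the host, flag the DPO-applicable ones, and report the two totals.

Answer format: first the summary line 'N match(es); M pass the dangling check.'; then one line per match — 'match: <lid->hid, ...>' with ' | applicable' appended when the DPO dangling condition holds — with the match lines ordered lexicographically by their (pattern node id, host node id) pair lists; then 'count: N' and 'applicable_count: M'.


2 match(es); 1 pass the dangling check.
match: 0->5, 1->2, 2->0, 3->1, 4->4
match: 0->10, 1->8, 2->6, 3->7, 4->9 | applicable
count: 2
applicable_count: 1


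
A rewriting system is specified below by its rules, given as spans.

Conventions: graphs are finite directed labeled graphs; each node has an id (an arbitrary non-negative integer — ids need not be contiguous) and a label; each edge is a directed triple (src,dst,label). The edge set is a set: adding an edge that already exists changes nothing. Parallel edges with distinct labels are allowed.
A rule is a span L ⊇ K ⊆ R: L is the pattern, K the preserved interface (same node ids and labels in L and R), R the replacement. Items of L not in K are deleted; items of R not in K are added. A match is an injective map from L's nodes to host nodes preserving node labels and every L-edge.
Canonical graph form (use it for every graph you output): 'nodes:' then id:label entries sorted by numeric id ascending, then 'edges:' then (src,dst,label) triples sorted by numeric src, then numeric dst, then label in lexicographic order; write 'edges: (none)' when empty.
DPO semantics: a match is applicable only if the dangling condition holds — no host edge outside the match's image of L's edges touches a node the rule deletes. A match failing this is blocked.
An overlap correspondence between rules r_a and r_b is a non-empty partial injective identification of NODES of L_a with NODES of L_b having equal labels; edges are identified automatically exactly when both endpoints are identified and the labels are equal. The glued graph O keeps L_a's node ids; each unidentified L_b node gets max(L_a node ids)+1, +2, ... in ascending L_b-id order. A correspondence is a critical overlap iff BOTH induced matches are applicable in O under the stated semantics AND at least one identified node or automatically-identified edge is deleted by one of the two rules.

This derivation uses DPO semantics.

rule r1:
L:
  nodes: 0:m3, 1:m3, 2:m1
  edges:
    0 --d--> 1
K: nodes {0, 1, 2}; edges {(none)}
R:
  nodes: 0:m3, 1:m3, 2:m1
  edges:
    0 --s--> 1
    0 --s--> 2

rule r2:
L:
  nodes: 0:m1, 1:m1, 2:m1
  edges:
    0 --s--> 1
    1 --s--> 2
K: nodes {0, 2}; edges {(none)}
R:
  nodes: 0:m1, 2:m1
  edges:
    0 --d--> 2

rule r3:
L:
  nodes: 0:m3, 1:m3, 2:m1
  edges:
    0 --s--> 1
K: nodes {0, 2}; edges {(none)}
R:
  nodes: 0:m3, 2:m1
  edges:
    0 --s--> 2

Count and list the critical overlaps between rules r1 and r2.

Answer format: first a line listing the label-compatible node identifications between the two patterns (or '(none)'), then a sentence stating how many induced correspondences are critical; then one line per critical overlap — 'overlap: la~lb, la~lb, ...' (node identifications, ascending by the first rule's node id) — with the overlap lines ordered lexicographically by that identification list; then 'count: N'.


label-compatible node identifications between L(r1) and L(r2): 2~0, 2~1, 2~2
1 of the induced correspondences is a critical overlap of r1 and r2.
overlap: 2~1
count: 1


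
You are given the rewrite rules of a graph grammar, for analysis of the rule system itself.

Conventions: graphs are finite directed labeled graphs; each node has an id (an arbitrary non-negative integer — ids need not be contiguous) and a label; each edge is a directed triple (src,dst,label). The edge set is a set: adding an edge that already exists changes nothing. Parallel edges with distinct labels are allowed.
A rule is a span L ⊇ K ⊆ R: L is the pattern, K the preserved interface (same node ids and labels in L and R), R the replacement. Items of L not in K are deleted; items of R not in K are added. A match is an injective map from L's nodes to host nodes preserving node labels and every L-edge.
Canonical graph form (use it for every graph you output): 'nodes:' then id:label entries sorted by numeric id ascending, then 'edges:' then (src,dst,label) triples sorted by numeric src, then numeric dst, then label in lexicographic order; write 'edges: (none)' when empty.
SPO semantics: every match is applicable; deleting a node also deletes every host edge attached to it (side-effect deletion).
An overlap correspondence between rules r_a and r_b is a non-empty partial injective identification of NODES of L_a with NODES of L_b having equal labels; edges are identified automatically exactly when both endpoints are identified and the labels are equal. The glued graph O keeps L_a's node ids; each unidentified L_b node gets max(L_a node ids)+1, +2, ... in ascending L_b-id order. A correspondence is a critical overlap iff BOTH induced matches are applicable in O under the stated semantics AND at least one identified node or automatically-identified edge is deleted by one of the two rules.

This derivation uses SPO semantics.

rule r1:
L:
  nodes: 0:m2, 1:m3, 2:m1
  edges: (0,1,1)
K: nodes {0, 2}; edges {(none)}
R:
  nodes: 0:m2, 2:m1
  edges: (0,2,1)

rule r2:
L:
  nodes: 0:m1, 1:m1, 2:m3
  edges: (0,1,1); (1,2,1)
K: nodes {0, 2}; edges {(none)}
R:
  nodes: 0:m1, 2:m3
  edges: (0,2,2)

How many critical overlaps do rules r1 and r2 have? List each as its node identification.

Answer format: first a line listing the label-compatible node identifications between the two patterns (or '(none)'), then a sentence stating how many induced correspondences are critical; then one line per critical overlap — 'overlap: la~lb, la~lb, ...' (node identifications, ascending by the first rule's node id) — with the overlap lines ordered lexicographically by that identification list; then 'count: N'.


label-compatible node identifications between L(r1) and L(r2): 1~2, 2~0, 2~1
4 of the induced correspondences are critical overlaps of r1 and r2.
overlap: 1~2
overlap: 1~2, 2~0
overlap: 1~2, 2~1
overlap: 2~1
count: 4


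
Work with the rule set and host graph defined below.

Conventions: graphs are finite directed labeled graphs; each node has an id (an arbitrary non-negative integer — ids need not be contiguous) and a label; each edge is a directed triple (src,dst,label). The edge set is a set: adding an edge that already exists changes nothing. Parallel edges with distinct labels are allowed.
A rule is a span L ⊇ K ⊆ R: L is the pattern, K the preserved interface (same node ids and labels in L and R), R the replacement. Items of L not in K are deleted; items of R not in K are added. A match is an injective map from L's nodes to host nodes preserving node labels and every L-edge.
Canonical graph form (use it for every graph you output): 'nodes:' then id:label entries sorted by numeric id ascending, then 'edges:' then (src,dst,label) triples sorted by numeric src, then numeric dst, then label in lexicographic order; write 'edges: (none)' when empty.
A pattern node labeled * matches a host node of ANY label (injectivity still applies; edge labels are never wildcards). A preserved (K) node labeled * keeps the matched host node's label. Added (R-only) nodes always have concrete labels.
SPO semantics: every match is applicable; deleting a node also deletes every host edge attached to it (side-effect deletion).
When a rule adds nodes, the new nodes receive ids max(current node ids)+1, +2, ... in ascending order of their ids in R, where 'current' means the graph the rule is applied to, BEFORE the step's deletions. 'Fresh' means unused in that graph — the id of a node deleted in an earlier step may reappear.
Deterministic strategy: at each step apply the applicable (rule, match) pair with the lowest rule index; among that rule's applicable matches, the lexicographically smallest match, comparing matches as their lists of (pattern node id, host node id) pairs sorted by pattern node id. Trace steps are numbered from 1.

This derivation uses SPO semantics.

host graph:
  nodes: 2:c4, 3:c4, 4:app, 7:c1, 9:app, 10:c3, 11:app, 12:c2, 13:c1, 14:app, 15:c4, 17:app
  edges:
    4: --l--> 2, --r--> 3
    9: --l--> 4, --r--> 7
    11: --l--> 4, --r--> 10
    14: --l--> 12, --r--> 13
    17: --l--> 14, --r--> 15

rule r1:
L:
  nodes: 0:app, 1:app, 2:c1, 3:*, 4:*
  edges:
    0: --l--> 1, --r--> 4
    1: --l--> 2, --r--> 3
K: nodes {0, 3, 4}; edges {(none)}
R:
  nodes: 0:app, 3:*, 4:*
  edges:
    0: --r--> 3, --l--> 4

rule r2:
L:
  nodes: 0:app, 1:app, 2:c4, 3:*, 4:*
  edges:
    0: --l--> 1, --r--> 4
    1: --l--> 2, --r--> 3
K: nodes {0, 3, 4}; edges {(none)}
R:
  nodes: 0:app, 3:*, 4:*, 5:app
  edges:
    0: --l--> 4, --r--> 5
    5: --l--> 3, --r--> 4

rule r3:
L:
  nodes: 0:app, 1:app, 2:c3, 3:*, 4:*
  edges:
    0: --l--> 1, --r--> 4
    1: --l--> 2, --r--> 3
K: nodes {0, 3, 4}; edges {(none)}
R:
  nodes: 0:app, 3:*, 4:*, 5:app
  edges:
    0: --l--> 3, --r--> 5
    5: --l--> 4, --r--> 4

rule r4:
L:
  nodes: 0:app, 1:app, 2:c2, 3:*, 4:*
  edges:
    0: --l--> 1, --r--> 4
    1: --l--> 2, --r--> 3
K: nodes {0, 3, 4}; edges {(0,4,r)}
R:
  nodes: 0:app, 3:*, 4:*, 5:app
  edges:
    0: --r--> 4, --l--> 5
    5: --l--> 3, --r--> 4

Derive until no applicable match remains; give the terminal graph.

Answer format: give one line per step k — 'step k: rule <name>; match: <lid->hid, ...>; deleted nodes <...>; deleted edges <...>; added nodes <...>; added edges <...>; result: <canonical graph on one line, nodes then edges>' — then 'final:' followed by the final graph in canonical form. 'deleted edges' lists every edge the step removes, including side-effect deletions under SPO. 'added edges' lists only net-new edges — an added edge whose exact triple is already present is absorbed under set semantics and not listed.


step 1: rule r2; match: 0->9, 1->4, 2->2, 3->3, 4->7; deleted nodes 2, 4; deleted edges (4,2,l); (4,3,r); (9,4,l); (9,7,r); (11,4,l); added nodes 18; added edges (9,7,l); (9,18,r); (18,3,l); (18,7,r); result: nodes: 3:c4, 7:c1, 9:app, 10:c3, 11:app, 12:c2, 13:c1, 14:app, 15:c4, 17:app, 18:app edges: (9,7,l); (9,18,r); (11,10,r); (14,12,l); (14,13,r); (17,14,l); (17,15,r); (18,3,l); (18,7,r)
step 2: rule r4; match: 0->17, 1->14, 2->12, 3->13, 4->15; deleted nodes 12, 14; deleted edges (14,12,l); (14,13,r); (17,14,l); added nodes 19; added edges (17,19,l); (19,13,l); (19,15,r); result: nodes: 3:c4, 7:c1, 9:app, 10:c3, 11:app, 13:c1, 15:c4, 17:app, 18:app, 19:app edges: (9,7,l); (9,18,r); (11,10,r); (17,15,r); (17,19,l); (18,3,l); (18,7,r); (19,13,l); (19,15,r)
final:
nodes: 3:c4, 7:c1, 9:app, 10:c3, 11:app, 13:c1, 15:c4, 17:app, 18:app, 19:app
edges: (9,7,l); (9,18,r); (11,10,r); (17,15,r); (17,19,l); (18,3,l); (18,7,r); (19,13,l); (19,15,r)


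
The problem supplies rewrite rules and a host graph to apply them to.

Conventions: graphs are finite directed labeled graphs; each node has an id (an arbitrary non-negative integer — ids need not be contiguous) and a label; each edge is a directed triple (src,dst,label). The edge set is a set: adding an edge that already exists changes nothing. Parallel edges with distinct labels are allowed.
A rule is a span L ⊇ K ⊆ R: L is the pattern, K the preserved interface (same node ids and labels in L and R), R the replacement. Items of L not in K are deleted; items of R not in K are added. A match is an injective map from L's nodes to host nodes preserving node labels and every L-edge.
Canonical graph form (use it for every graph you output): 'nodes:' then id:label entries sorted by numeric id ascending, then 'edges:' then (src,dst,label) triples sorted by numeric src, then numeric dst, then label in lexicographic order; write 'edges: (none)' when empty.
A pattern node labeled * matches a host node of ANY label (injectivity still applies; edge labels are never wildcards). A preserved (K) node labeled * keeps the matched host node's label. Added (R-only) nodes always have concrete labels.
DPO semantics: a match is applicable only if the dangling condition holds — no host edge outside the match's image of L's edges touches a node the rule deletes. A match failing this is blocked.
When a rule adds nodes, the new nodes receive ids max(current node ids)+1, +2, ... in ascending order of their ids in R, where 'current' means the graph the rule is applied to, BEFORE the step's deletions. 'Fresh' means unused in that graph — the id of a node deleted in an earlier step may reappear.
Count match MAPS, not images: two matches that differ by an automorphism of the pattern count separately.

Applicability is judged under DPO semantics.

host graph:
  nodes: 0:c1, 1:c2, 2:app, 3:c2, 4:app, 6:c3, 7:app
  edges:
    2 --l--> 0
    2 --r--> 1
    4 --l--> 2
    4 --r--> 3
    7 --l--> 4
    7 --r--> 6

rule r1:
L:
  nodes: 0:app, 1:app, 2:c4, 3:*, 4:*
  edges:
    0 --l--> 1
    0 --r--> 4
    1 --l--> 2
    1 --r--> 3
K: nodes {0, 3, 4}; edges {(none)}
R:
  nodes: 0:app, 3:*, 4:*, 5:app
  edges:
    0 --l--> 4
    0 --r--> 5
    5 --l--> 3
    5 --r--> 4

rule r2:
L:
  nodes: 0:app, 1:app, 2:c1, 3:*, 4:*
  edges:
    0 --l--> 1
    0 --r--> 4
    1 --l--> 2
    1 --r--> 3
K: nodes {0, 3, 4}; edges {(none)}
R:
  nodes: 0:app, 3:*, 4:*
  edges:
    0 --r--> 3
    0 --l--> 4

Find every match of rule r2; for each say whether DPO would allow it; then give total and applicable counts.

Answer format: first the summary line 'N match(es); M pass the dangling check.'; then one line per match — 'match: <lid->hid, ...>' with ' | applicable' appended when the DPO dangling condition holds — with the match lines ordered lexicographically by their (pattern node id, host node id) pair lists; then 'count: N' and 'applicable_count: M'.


1 match(es); 1 pass the dangling check.
match: 0->4, 1->2, 2->0, 3->1, 4->3 | applicable
count: 1
applicable_count: 1


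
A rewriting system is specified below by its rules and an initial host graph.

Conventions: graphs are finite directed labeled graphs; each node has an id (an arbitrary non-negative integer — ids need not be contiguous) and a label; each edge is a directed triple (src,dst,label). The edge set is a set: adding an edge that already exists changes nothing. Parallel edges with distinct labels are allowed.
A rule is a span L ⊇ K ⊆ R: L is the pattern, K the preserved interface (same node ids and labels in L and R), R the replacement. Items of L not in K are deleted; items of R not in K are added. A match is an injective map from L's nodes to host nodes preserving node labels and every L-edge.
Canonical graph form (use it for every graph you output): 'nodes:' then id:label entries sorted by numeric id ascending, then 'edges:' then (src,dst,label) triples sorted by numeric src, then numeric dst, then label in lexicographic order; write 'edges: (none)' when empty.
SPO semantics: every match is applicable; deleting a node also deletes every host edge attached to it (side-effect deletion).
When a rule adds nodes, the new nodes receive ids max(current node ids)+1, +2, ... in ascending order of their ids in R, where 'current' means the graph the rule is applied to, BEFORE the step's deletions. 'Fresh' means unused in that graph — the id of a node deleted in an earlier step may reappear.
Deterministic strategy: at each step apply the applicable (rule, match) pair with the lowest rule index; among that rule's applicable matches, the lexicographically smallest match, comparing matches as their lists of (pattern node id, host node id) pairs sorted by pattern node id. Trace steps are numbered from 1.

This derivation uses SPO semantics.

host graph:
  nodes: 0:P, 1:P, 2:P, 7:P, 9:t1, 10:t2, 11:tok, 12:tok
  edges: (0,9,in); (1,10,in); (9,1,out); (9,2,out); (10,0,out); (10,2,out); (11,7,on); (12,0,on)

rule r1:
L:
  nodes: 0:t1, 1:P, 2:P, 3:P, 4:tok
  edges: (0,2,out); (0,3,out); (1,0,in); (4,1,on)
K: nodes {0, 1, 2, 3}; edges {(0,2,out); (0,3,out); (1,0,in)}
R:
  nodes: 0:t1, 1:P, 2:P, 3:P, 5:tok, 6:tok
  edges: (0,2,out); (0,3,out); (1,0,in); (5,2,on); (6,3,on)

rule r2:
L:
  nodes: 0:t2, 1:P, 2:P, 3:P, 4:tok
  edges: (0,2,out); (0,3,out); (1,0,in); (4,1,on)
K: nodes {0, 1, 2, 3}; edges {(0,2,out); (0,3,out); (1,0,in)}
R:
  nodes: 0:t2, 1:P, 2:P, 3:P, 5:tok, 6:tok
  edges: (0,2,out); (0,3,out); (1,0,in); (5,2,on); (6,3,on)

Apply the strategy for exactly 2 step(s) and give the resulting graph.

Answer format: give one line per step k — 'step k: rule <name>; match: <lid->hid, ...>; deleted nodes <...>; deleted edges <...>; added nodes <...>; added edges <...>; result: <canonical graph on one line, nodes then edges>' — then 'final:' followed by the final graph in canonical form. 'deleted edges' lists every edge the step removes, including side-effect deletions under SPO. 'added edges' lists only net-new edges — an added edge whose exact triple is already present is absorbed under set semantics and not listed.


step 1: rule r1; match: 0->9, 1->0, 2->1, 3->2, 4->12; deleted nodes 12; deleted edges (12,0,on); added nodes 13, 14; added edges (13,1,on); (14,2,on); result: nodes: 0:P, 1:P, 2:P, 7:P, 9:t1, 10:t2, 11:tok, 13:tok, 14:tok edges: (0,9,in); (1,10,in); (9,1,out); (9,2,out); (10,0,out); (10,2,out); (11,7,on); (13,1,on); (14,2,on)
step 2: rule r2; match: 0->10, 1->1, 2->0, 3->2, 4->13; deleted nodes 13; deleted edges (13,1,on); added nodes 15, 16; added edges (15,0,on); (16,2,on); result: nodes: 0:P, 1:P, 2:P, 7:P, 9:t1, 10:t2, 11:tok, 14:tok, 15:tok, 16:tok edges: (0,9,in); (1,10,in); (9,1,out); (9,2,out); (10,0,out); (10,2,out); (11,7,on); (14,2,on); (15,0,on); (16,2,on)
final:
nodes: 0:P, 1:P, 2:P, 7:P, 9:t1, 10:t2, 11:tok, 14:tok, 15:tok, 16:tok
edges: (0,9,in); (1,10,in); (9,1,out); (9,2,out); (10,0,out); (10,2,out); (11,7,on); (14,2,on); (15,0,on); (16,2,on)


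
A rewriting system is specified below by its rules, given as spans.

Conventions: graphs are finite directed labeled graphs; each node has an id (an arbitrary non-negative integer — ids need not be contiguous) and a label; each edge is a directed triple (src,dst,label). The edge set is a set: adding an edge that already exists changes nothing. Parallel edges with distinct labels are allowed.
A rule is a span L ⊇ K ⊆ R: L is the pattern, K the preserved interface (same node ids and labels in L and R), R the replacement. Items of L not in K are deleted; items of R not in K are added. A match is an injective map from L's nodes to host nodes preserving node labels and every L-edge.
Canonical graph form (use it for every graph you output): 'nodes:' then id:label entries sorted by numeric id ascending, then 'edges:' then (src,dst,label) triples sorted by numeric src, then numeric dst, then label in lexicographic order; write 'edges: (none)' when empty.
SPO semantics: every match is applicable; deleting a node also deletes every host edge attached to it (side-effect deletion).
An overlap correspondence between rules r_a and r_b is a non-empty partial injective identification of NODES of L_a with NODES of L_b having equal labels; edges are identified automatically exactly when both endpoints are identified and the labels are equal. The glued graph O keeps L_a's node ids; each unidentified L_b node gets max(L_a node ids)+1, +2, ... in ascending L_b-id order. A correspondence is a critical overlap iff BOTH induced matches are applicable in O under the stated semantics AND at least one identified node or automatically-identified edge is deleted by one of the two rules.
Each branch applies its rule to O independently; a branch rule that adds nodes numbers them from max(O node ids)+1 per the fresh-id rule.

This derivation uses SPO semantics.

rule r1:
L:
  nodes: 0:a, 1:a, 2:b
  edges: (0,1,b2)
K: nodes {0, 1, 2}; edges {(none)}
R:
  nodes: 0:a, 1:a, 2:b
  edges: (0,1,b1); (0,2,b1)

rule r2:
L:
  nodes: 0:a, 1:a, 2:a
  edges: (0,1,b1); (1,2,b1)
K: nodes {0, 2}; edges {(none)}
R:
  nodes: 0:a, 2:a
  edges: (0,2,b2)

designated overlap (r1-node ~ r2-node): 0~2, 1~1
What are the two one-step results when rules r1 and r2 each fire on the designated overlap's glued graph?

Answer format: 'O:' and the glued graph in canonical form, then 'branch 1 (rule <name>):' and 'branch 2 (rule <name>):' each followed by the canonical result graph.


O:
nodes: 0:a, 1:a, 2:b, 3:a
edges: (0,1,b2); (1,0,b1); (3,1,b1)
branch 1 (rule r1):
nodes: 0:a, 1:a, 2:b, 3:a
edges: (0,1,b1); (0,2,b1); (1,0,b1); (3,1,b1)
branch 2 (rule r2):
nodes: 0:a, 2:b, 3:a
edges: (3,0,b2)
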